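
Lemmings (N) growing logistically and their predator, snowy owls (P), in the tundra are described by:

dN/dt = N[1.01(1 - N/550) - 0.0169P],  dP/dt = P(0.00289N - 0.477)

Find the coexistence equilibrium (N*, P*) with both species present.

From dP/dt = 0 with P > 0: 0.00289N* = 0.477, so N* = 165.
Substitute into dN/dt = 0: 1.01(1 - 165/550) = 0.0169P*.
The bracket is 0.7, giving P* = 0.707/0.0169 = 41.8.

N* ≈ 165, P* ≈ 41.8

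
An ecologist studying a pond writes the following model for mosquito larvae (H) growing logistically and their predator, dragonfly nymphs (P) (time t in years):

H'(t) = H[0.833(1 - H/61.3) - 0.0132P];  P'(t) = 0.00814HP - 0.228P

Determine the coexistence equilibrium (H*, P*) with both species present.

From dP/dt = 0 with P > 0: 0.00814H* = 0.228, so H* = 28.
Substitute into dH/dt = 0: 0.833(1 - 28/61.3) = 0.0132P*.
The bracket is 0.543, giving P* = 0.452/0.0132 = 34.3.

H* ≈ 28, P* ≈ 34.3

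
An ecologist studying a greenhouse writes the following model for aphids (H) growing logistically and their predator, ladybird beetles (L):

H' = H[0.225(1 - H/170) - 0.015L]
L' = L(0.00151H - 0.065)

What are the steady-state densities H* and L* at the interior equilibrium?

H* ≈ 43, L* ≈ 11.2

From dL/dt = 0 with L > 0: 0.00151H* = 0.065, so H* = 43.
Substitute into dH/dt = 0: 0.225(1 - 43/170) = 0.015L*.
The bracket is 0.747, giving L* = 0.168/0.015 = 11.2.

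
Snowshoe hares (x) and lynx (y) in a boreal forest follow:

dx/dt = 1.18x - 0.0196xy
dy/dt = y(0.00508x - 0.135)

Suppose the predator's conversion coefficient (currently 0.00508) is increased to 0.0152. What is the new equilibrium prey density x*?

x* ≈ 8.88

At the interior fixed point, setting dy/dt = 0 with y > 0 fixes x* = (predator death rate)/(xy coefficient) — independent of the other coefficients.
With the change, x* = 0.135/0.0152 = 8.88; it falls from 26.6.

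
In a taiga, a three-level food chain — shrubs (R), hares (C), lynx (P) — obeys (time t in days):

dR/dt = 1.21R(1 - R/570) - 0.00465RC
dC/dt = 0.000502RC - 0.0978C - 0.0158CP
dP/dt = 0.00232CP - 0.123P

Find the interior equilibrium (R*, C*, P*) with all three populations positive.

R* ≈ 454, C* ≈ 53, P* ≈ 8.23

From dP/dt = 0: 0.00232C* = 0.123, so C* = 53.
From dR/dt = 0: 1.21(1 - R*/570) = 0.00465·53, giving R* = 570·(1 - 0.204) = 454.
From dC/dt = 0: 0.000502·454 - 0.0978 = 0.0158P*, so P* = 0.13/0.0158 = 8.23.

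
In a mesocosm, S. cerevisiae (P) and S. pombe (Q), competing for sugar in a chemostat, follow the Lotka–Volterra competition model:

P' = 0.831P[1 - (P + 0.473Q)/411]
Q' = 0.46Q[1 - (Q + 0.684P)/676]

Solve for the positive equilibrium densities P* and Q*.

P* ≈ 135, Q* ≈ 584

Setting both brackets to zero gives the nullclines P + 0.473Q = 411 and 0.684P + Q = 676.
Substituting Q = 676 - 0.684P into the first: P(1 - 0.473·0.684) = 411 - 0.473·676.
So P* = 91.3/0.676 = 135, and then Q* = 676 - 0.684·135 = 584.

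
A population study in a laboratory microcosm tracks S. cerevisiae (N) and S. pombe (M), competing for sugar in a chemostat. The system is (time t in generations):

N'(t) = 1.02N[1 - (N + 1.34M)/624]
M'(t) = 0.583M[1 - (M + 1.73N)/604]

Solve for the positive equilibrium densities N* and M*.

N* ≈ 141, M* ≈ 361

Setting both brackets to zero gives the nullclines N + 1.34M = 624 and 1.73N + M = 604.
Substituting M = 604 - 1.73N into the first: N(1 - 1.34·1.73) = 624 - 1.34·604.
So N* = -185/-1.32 = 141, and then M* = 604 - 1.73·141 = 361.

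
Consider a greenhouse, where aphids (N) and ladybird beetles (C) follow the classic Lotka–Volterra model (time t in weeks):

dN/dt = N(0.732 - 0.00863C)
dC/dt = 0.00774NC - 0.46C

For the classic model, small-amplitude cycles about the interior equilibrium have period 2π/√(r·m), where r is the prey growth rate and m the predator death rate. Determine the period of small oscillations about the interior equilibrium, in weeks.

T ≈ 10.8 weeks

Here r = 0.732 and m = 0.46, so r·m = 0.337.
ω = √0.337 = 0.58 per week, hence T = 2π/ω ≈ 10.8 weeks.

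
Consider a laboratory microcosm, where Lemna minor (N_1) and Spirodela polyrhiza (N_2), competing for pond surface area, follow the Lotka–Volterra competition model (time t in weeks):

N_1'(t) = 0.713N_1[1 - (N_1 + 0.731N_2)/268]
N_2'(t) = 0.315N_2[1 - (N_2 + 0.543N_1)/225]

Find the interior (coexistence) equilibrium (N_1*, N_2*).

Setting both brackets to zero gives the nullclines N_1 + 0.731N_2 = 268 and 0.543N_1 + N_2 = 225.
Substituting N_2 = 225 - 0.543N_1 into the first: N_1(1 - 0.731·0.543) = 268 - 0.731·225.
So N_1* = 104/0.603 = 172, and then N_2* = 225 - 0.543·172 = 132.

N_1* ≈ 172, N_2* ≈ 132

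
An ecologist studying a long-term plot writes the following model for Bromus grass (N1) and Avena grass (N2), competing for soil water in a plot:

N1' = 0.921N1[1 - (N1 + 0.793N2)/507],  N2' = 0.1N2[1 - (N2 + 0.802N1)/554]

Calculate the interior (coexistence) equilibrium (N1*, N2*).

N1* ≈ 186, N2* ≈ 405

Setting both brackets to zero gives the nullclines N1 + 0.793N2 = 507 and 0.802N1 + N2 = 554.
Substituting N2 = 554 - 0.802N1 into the first: N1(1 - 0.793·0.802) = 507 - 0.793·554.
So N1* = 67.7/0.364 = 186, and then N2* = 554 - 0.802·186 = 405.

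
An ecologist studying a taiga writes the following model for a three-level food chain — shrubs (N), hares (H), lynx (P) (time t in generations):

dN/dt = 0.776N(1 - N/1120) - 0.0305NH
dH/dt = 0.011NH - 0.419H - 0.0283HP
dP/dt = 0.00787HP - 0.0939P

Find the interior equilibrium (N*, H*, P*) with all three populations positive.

From dP/dt = 0: 0.00787H* = 0.0939, so H* = 11.9.
From dN/dt = 0: 0.776(1 - N*/1120) = 0.0305·11.9, giving N* = 1120·(1 - 0.469) = 595.
From dH/dt = 0: 0.011·595 - 0.419 = 0.0283P*, so P* = 6.12/0.0283 = 216.

N* ≈ 595, H* ≈ 11.9, P* ≈ 216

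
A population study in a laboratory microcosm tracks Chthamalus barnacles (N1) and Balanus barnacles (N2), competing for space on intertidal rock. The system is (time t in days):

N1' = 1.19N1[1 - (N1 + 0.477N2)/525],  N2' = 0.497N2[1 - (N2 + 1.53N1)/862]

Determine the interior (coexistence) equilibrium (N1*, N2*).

N1* ≈ 421, N2* ≈ 217

Setting both brackets to zero gives the nullclines N1 + 0.477N2 = 525 and 1.53N1 + N2 = 862.
Substituting N2 = 862 - 1.53N1 into the first: N1(1 - 0.477·1.53) = 525 - 0.477·862.
So N1* = 114/0.27 = 421, and then N2* = 862 - 1.53·421 = 217.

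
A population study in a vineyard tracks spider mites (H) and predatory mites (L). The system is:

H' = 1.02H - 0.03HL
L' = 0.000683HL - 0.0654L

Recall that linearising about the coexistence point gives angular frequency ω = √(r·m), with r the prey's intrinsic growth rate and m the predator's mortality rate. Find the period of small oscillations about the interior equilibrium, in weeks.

Here r = 1.02 and m = 0.0654, so r·m = 0.0667.
ω = √0.0667 = 0.258 per week, hence T = 2π/ω ≈ 24.3 weeks.

T ≈ 24.3 weeks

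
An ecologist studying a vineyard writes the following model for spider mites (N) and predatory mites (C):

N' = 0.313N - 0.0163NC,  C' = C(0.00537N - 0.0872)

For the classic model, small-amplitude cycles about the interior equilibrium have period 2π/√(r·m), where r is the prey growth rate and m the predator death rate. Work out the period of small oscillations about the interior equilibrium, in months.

Here r = 0.313 and m = 0.0872, so r·m = 0.0273.
ω = √0.0273 = 0.165 per month, hence T = 2π/ω ≈ 38 months.

T ≈ 38 months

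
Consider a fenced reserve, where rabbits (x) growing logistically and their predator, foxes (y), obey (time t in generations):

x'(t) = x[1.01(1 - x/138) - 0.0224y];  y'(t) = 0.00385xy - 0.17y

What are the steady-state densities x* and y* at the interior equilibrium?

From dy/dt = 0 with y > 0: 0.00385x* = 0.17, so x* = 44.2.
Substitute into dx/dt = 0: 1.01(1 - 44.2/138) = 0.0224y*.
The bracket is 0.68, giving y* = 0.687/0.0224 = 30.7.

x* ≈ 44.2, y* ≈ 30.7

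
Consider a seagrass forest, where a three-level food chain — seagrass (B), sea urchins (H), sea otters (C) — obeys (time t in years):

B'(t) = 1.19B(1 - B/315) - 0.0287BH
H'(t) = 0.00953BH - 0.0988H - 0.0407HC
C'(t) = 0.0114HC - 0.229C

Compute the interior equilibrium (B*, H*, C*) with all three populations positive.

From dC/dt = 0: 0.0114H* = 0.229, so H* = 20.1.
From dB/dt = 0: 1.19(1 - B*/315) = 0.0287·20.1, giving B* = 315·(1 - 0.484) = 162.
From dH/dt = 0: 0.00953·162 - 0.0988 = 0.0407C*, so C* = 1.45/0.0407 = 35.6.

B* ≈ 162, H* ≈ 20.1, C* ≈ 35.6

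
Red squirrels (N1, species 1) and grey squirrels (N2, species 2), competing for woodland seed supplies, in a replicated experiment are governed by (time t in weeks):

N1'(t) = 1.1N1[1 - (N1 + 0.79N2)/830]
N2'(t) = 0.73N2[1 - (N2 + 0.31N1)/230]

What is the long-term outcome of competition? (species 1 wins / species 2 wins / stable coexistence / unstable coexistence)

Compare the nullcline intercepts: K1/α12 = 830/0.79 = 1050 > K2 = 230; K2/α21 = 230/0.31 = 742 < K1 = 830.
Since the inequalities point opposite ways, species 1 can invade but species 2 cannot.

species 1 excludes species 2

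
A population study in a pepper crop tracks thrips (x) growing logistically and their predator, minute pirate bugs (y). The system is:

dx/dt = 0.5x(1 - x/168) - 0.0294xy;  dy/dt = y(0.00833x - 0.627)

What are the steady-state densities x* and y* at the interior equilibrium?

x* ≈ 75.3, y* ≈ 9.39

From dy/dt = 0 with y > 0: 0.00833x* = 0.627, so x* = 75.3.
Substitute into dx/dt = 0: 0.5(1 - 75.3/168) = 0.0294y*.
The bracket is 0.552, giving y* = 0.276/0.0294 = 9.39.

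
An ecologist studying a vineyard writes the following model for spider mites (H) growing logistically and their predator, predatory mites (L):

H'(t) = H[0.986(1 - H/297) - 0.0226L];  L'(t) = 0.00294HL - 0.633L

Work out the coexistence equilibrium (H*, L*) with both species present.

H* ≈ 215, L* ≈ 12

From dL/dt = 0 with L > 0: 0.00294H* = 0.633, so H* = 215.
Substitute into dH/dt = 0: 0.986(1 - 215/297) = 0.0226L*.
The bracket is 0.275, giving L* = 0.271/0.0226 = 12.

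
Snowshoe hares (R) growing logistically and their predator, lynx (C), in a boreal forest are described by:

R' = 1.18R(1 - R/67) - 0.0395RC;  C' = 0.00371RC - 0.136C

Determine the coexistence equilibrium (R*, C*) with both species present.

R* ≈ 36.7, C* ≈ 13.5

From dC/dt = 0 with C > 0: 0.00371R* = 0.136, so R* = 36.7.
Substitute into dR/dt = 0: 1.18(1 - 36.7/67) = 0.0395C*.
The bracket is 0.453, giving C* = 0.534/0.0395 = 13.5.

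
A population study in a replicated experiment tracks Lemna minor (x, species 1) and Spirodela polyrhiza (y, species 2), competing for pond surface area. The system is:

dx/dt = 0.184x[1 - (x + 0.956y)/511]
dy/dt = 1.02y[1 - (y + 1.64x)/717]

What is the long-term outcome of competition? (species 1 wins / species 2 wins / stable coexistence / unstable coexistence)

unstable coexistence (outcome depends on initial conditions)

Compare the nullcline intercepts: K1/α12 = 511/0.956 = 535 < K2 = 717; K2/α21 = 717/1.64 = 437 < K1 = 511.
Since both are reversed, neither can invade when rare; the interior point is a saddle.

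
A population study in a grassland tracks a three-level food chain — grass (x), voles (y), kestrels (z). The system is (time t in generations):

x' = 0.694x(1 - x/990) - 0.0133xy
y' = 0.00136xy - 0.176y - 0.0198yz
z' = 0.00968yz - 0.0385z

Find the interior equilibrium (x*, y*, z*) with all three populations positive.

x* ≈ 915, y* ≈ 3.98, z* ≈ 53.9

From dz/dt = 0: 0.00968y* = 0.0385, so y* = 3.98.
From dx/dt = 0: 0.694(1 - x*/990) = 0.0133·3.98, giving x* = 990·(1 - 0.0762) = 915.
From dy/dt = 0: 0.00136·915 - 0.176 = 0.0198z*, so z* = 1.07/0.0198 = 53.9.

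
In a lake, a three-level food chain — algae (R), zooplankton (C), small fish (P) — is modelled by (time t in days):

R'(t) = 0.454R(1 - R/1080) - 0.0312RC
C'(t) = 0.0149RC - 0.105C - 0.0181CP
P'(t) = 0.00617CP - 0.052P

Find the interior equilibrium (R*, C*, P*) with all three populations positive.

From dP/dt = 0: 0.00617C* = 0.052, so C* = 8.43.
From dR/dt = 0: 0.454(1 - R*/1080) = 0.0312·8.43, giving R* = 1080·(1 - 0.579) = 454.
From dC/dt = 0: 0.0149·454 - 0.105 = 0.0181P*, so P* = 6.67/0.0181 = 368.

R* ≈ 454, C* ≈ 8.43, P* ≈ 368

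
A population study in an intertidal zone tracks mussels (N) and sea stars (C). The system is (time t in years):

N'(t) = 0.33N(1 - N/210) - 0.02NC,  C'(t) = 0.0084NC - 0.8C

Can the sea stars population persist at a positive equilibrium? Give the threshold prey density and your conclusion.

The predator equation gives dC/dt > 0 only when N > 0.8/0.0084 = 95.2.
Without the predator, N → K = 210. Since 210 > 95.2, the predator can invade and persist.

Threshold N = 95.2; K > 95.2, so yes, the predator persists.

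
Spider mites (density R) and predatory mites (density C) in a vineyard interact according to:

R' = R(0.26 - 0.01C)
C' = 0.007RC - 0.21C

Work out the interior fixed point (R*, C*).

Set dC/dt = 0 with C > 0: 0.007R - 0.21 = 0, so R* = 0.21/0.007 = 30.
Set dR/dt = 0 with R > 0: 0.26 - 0.01C = 0, so C* = 0.26/0.01 = 26.

R* ≈ 30, C* ≈ 26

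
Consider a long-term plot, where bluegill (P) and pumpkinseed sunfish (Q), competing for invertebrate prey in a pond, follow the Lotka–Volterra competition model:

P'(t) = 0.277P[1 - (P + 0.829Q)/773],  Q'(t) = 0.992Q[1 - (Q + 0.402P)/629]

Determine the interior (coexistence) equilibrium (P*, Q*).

Setting both brackets to zero gives the nullclines P + 0.829Q = 773 and 0.402P + Q = 629.
Substituting Q = 629 - 0.402P into the first: P(1 - 0.829·0.402) = 773 - 0.829·629.
So P* = 252/0.667 = 377, and then Q* = 629 - 0.402·377 = 477.

P* ≈ 377, Q* ≈ 477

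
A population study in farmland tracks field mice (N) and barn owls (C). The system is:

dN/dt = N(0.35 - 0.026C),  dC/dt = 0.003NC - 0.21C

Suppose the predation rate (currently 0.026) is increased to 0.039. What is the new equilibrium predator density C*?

At the interior fixed point, setting dN/dt = 0 with N > 0 fixes C* = (prey growth rate)/(NC coefficient) — independent of the other coefficients.
With the change, C* = 0.35/0.039 = 8.97; it falls from 13.5.

C* ≈ 8.97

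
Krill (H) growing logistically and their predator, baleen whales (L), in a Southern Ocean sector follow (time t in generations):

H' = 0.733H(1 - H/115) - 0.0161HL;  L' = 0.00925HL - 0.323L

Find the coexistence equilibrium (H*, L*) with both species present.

From dL/dt = 0 with L > 0: 0.00925H* = 0.323, so H* = 34.9.
Substitute into dH/dt = 0: 0.733(1 - 34.9/115) = 0.0161L*.
The bracket is 0.696, giving L* = 0.51/0.0161 = 31.7.

H* ≈ 34.9, L* ≈ 31.7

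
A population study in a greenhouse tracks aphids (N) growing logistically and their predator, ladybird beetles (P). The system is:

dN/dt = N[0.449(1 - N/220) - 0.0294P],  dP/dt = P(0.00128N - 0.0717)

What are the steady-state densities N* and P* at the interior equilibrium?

From dP/dt = 0 with P > 0: 0.00128N* = 0.0717, so N* = 56.
Substitute into dN/dt = 0: 0.449(1 - 56/220) = 0.0294P*.
The bracket is 0.745, giving P* = 0.335/0.0294 = 11.4.

N* ≈ 56, P* ≈ 11.4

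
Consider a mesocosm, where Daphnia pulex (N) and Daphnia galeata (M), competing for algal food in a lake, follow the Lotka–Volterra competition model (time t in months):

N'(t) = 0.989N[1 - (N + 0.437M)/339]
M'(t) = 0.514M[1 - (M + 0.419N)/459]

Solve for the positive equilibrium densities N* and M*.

Setting both brackets to zero gives the nullclines N + 0.437M = 339 and 0.419N + M = 459.
Substituting M = 459 - 0.419N into the first: N(1 - 0.437·0.419) = 339 - 0.437·459.
So N* = 138/0.817 = 169, and then M* = 459 - 0.419·169 = 388.

N* ≈ 169, M* ≈ 388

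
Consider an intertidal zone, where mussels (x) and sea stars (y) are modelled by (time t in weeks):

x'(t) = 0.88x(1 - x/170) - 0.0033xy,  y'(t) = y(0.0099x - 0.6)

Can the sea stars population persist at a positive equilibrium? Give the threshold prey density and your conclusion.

The predator equation gives dy/dt > 0 only when x > 0.6/0.0099 = 60.6.
Without the predator, x → K = 170. Since 170 > 60.6, the predator can invade and persist.

Threshold x = 60.6; K > 60.6, so yes, the predator persists.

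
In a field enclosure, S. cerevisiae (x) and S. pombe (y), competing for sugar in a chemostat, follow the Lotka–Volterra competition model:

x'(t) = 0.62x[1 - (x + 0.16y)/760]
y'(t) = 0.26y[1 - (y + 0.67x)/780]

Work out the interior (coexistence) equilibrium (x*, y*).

x* ≈ 711, y* ≈ 303

Setting both brackets to zero gives the nullclines x + 0.16y = 760 and 0.67x + y = 780.
Substituting y = 780 - 0.67x into the first: x(1 - 0.16·0.67) = 760 - 0.16·780.
So x* = 635/0.893 = 711, and then y* = 780 - 0.67·711 = 303.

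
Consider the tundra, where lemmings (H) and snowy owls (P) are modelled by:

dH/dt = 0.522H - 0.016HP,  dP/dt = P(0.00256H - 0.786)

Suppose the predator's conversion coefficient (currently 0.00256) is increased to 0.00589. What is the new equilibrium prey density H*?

H* ≈ 133

At the interior fixed point, setting dP/dt = 0 with P > 0 fixes H* = (predator death rate)/(HP coefficient) — independent of the other coefficients.
With the change, H* = 0.786/0.00589 = 133; it falls from 307.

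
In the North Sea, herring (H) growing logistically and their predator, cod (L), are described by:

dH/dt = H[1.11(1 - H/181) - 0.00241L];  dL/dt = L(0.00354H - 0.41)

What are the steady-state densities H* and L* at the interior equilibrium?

H* ≈ 116, L* ≈ 166

From dL/dt = 0 with L > 0: 0.00354H* = 0.41, so H* = 116.
Substitute into dH/dt = 0: 1.11(1 - 116/181) = 0.00241L*.
The bracket is 0.36, giving L* = 0.4/0.00241 = 166.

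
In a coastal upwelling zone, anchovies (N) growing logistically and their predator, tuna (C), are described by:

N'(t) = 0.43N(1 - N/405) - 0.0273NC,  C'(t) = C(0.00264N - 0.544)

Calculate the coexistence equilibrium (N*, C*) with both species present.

From dC/dt = 0 with C > 0: 0.00264N* = 0.544, so N* = 206.
Substitute into dN/dt = 0: 0.43(1 - 206/405) = 0.0273C*.
The bracket is 0.491, giving C* = 0.211/0.0273 = 7.74.

N* ≈ 206, C* ≈ 7.74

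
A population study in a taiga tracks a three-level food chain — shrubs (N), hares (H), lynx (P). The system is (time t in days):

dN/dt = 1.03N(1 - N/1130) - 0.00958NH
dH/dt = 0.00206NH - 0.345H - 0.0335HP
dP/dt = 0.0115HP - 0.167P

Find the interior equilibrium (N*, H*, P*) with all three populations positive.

N* ≈ 977, H* ≈ 14.5, P* ≈ 49.8

From dP/dt = 0: 0.0115H* = 0.167, so H* = 14.5.
From dN/dt = 0: 1.03(1 - N*/1130) = 0.00958·14.5, giving N* = 1130·(1 - 0.135) = 977.
From dH/dt = 0: 0.00206·977 - 0.345 = 0.0335P*, so P* = 1.67/0.0335 = 49.8.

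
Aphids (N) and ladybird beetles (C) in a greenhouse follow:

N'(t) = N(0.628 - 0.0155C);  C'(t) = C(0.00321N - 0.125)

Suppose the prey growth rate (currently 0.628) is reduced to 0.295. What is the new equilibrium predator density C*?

At the interior fixed point, setting dN/dt = 0 with N > 0 fixes C* = (prey growth rate)/(NC coefficient) — independent of the other coefficients.
With the change, C* = 0.295/0.0155 = 19; it falls from 40.5.

C* ≈ 19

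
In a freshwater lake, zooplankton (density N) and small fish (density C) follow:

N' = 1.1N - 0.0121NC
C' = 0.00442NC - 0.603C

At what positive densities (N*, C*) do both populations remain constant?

N* ≈ 136, C* ≈ 90.9

Set dC/dt = 0 with C > 0: 0.00442N - 0.603 = 0, so N* = 0.603/0.00442 = 136.
Set dN/dt = 0 with N > 0: 1.1 - 0.0121C = 0, so C* = 1.1/0.0121 = 90.9.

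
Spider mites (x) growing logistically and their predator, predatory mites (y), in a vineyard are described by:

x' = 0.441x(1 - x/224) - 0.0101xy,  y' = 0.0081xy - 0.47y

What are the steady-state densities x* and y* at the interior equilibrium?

From dy/dt = 0 with y > 0: 0.0081x* = 0.47, so x* = 58.
Substitute into dx/dt = 0: 0.441(1 - 58/224) = 0.0101y*.
The bracket is 0.741, giving y* = 0.327/0.0101 = 32.4.

x* ≈ 58, y* ≈ 32.4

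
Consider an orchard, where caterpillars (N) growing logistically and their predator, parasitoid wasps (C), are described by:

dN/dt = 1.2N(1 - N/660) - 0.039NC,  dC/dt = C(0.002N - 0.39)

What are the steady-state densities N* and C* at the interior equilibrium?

From dC/dt = 0 with C > 0: 0.002N* = 0.39, so N* = 195.
Substitute into dN/dt = 0: 1.2(1 - 195/660) = 0.039C*.
The bracket is 0.705, giving C* = 0.845/0.039 = 21.7.

N* ≈ 195, C* ≈ 21.7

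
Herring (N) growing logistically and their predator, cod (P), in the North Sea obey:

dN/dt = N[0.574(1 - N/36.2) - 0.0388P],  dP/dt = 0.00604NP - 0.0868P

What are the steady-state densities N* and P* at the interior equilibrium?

From dP/dt = 0 with P > 0: 0.00604N* = 0.0868, so N* = 14.4.
Substitute into dN/dt = 0: 0.574(1 - 14.4/36.2) = 0.0388P*.
The bracket is 0.603, giving P* = 0.346/0.0388 = 8.92.

N* ≈ 14.4, P* ≈ 8.92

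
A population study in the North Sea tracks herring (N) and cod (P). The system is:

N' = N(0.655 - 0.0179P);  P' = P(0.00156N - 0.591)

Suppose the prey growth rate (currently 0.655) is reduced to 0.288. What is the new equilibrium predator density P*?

P* ≈ 16.1

At the interior fixed point, setting dN/dt = 0 with N > 0 fixes P* = (prey growth rate)/(NP coefficient) — independent of the other coefficients.
With the change, P* = 0.288/0.0179 = 16.1; it falls from 36.6.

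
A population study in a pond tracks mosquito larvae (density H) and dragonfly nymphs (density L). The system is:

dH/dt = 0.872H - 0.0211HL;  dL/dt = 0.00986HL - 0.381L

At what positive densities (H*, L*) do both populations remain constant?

Set dL/dt = 0 with L > 0: 0.00986H - 0.381 = 0, so H* = 0.381/0.00986 = 38.6.
Set dH/dt = 0 with H > 0: 0.872 - 0.0211L = 0, so L* = 0.872/0.0211 = 41.3.

H* ≈ 38.6, L* ≈ 41.3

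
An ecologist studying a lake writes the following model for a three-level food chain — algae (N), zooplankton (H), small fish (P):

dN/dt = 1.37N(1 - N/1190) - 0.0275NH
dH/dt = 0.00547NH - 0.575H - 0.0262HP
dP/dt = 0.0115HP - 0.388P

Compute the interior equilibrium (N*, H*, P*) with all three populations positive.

N* ≈ 384, H* ≈ 33.7, P* ≈ 58.2

From dP/dt = 0: 0.0115H* = 0.388, so H* = 33.7.
From dN/dt = 0: 1.37(1 - N*/1190) = 0.0275·33.7, giving N* = 1190·(1 - 0.677) = 384.
From dH/dt = 0: 0.00547·384 - 0.575 = 0.0262P*, so P* = 1.53/0.0262 = 58.2.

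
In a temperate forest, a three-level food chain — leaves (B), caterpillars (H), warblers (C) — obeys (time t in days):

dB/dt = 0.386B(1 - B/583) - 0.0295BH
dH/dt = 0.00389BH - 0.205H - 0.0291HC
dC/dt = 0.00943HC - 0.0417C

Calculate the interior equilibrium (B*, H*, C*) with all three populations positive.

B* ≈ 386, H* ≈ 4.42, C* ≈ 44.6

From dC/dt = 0: 0.00943H* = 0.0417, so H* = 4.42.
From dB/dt = 0: 0.386(1 - B*/583) = 0.0295·4.42, giving B* = 583·(1 - 0.338) = 386.
From dH/dt = 0: 0.00389·386 - 0.205 = 0.0291C*, so C* = 1.3/0.0291 = 44.6.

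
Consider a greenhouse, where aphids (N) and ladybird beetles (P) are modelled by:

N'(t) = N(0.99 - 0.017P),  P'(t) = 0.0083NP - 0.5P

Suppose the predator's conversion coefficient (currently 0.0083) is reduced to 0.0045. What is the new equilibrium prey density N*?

N* ≈ 111

At the interior fixed point, setting dP/dt = 0 with P > 0 fixes N* = (predator death rate)/(NP coefficient) — independent of the other coefficients.
With the change, N* = 0.5/0.0045 = 111; it rises from 60.2.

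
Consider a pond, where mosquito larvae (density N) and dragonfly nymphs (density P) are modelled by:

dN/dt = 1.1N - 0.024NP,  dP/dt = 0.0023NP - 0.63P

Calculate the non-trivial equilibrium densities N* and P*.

N* ≈ 274, P* ≈ 45.8

Set dP/dt = 0 with P > 0: 0.0023N - 0.63 = 0, so N* = 0.63/0.0023 = 274.
Set dN/dt = 0 with N > 0: 1.1 - 0.024P = 0, so P* = 1.1/0.024 = 45.8.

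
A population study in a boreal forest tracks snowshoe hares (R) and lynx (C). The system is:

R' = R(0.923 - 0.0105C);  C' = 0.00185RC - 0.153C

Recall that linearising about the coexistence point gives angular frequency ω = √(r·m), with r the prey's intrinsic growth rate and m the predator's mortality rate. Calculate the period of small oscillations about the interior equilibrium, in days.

T ≈ 16.7 days

Here r = 0.923 and m = 0.153, so r·m = 0.141.
ω = √0.141 = 0.376 per day, hence T = 2π/ω ≈ 16.7 days.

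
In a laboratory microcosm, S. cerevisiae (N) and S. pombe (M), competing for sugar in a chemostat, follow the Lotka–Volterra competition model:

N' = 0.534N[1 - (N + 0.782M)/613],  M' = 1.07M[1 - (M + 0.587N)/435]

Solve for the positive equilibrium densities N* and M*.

N* ≈ 504, M* ≈ 139

Setting both brackets to zero gives the nullclines N + 0.782M = 613 and 0.587N + M = 435.
Substituting M = 435 - 0.587N into the first: N(1 - 0.782·0.587) = 613 - 0.782·435.
So N* = 273/0.541 = 504, and then M* = 435 - 0.587·504 = 139.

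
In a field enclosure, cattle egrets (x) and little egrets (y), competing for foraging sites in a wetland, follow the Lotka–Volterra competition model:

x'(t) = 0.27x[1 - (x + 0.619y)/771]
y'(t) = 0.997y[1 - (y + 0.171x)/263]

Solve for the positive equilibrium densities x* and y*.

x* ≈ 680, y* ≈ 147

Setting both brackets to zero gives the nullclines x + 0.619y = 771 and 0.171x + y = 263.
Substituting y = 263 - 0.171x into the first: x(1 - 0.619·0.171) = 771 - 0.619·263.
So x* = 608/0.894 = 680, and then y* = 263 - 0.171·680 = 147.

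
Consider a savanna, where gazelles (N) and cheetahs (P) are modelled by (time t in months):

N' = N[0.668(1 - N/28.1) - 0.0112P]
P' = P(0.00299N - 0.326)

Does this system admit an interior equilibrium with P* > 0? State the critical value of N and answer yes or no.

Threshold N = 109; K < 109, so no, the predator goes extinct.

The predator equation gives dP/dt > 0 only when N > 0.326/0.00299 = 109.
Without the predator, N → K = 28.1. Since 28.1 < 109, the predator cannot invade.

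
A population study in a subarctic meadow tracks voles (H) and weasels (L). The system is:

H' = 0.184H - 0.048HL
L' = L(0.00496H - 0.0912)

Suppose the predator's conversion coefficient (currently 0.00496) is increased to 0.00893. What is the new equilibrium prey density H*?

H* ≈ 10.2

At the interior fixed point, setting dL/dt = 0 with L > 0 fixes H* = (predator death rate)/(HL coefficient) — independent of the other coefficients.
With the change, H* = 0.0912/0.00893 = 10.2; it falls from 18.4.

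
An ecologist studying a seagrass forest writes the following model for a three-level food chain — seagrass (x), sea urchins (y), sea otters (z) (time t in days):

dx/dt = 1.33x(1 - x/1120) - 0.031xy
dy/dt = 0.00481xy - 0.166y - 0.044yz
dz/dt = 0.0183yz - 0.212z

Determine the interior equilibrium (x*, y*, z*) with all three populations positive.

From dz/dt = 0: 0.0183y* = 0.212, so y* = 11.6.
From dx/dt = 0: 1.33(1 - x*/1120) = 0.031·11.6, giving x* = 1120·(1 - 0.27) = 818.
From dy/dt = 0: 0.00481·818 - 0.166 = 0.044z*, so z* = 3.77/0.044 = 85.6.

x* ≈ 818, y* ≈ 11.6, z* ≈ 85.6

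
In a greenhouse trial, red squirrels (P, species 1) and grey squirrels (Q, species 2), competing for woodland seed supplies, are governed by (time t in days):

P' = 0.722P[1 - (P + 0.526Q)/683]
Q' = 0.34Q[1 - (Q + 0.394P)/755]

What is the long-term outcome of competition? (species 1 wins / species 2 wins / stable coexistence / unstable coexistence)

stable coexistence

Compare the nullcline intercepts: K1/α12 = 683/0.526 = 1300 > K2 = 755; K2/α21 = 755/0.394 = 1920 > K1 = 683.
Since both inequalities hold, each species can invade when rare, so the interior equilibrium is stable.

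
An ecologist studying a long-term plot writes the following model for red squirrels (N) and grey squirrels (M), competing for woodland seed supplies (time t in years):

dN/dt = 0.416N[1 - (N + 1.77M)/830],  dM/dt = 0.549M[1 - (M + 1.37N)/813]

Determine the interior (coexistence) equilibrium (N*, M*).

Setting both brackets to zero gives the nullclines N + 1.77M = 830 and 1.37N + M = 813.
Substituting M = 813 - 1.37N into the first: N(1 - 1.77·1.37) = 830 - 1.77·813.
So N* = -609/-1.42 = 427, and then M* = 813 - 1.37·427 = 227.

N* ≈ 427, M* ≈ 227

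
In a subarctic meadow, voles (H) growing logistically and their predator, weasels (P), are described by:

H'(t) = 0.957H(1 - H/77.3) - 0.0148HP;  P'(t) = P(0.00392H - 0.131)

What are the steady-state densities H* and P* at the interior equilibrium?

From dP/dt = 0 with P > 0: 0.00392H* = 0.131, so H* = 33.4.
Substitute into dH/dt = 0: 0.957(1 - 33.4/77.3) = 0.0148P*.
The bracket is 0.568, giving P* = 0.543/0.0148 = 36.7.

H* ≈ 33.4, P* ≈ 36.7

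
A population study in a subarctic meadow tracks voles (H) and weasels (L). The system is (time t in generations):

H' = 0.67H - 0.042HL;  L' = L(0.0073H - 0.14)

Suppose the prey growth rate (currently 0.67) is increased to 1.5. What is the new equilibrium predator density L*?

L* ≈ 35.7

At the interior fixed point, setting dH/dt = 0 with H > 0 fixes L* = (prey growth rate)/(HL coefficient) — independent of the other coefficients.
With the change, L* = 1.5/0.042 = 35.7; it rises from 16.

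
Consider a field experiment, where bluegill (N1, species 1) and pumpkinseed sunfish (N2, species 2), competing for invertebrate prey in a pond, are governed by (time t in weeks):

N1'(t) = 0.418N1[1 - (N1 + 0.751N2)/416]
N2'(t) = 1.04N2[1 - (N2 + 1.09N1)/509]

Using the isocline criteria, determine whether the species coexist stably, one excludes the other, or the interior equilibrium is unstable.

stable coexistence

Compare the nullcline intercepts: K1/α12 = 416/0.751 = 554 > K2 = 509; K2/α21 = 509/1.09 = 467 > K1 = 416.
Since both inequalities hold, each species can invade when rare, so the interior equilibrium is stable.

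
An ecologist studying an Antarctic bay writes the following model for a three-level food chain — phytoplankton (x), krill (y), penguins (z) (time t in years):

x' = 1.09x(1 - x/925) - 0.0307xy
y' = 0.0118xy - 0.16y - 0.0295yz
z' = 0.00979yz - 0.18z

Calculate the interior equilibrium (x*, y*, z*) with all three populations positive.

From dz/dt = 0: 0.00979y* = 0.18, so y* = 18.4.
From dx/dt = 0: 1.09(1 - x*/925) = 0.0307·18.4, giving x* = 925·(1 - 0.518) = 446.
From dy/dt = 0: 0.0118·446 - 0.16 = 0.0295z*, so z* = 5.1/0.0295 = 173.

x* ≈ 446, y* ≈ 18.4, z* ≈ 173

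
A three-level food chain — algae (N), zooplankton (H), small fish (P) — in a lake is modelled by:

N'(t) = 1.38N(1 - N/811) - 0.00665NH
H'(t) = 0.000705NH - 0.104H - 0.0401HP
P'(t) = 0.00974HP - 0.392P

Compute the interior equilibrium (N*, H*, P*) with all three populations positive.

From dP/dt = 0: 0.00974H* = 0.392, so H* = 40.2.
From dN/dt = 0: 1.38(1 - N*/811) = 0.00665·40.2, giving N* = 811·(1 - 0.194) = 654.
From dH/dt = 0: 0.000705·654 - 0.104 = 0.0401P*, so P* = 0.357/0.0401 = 8.9.

N* ≈ 654, H* ≈ 40.2, P* ≈ 8.9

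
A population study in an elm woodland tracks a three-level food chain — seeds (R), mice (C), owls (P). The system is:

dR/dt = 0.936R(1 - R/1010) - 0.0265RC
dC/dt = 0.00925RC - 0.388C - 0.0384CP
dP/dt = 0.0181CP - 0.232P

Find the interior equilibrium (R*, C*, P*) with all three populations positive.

R* ≈ 643, C* ≈ 12.8, P* ≈ 145

From dP/dt = 0: 0.0181C* = 0.232, so C* = 12.8.
From dR/dt = 0: 0.936(1 - R*/1010) = 0.0265·12.8, giving R* = 1010·(1 - 0.363) = 643.
From dC/dt = 0: 0.00925·643 - 0.388 = 0.0384P*, so P* = 5.56/0.0384 = 145.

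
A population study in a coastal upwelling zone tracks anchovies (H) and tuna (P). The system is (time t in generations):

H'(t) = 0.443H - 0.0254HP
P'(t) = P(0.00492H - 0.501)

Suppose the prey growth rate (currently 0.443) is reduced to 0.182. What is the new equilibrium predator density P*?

P* ≈ 7.17

At the interior fixed point, setting dH/dt = 0 with H > 0 fixes P* = (prey growth rate)/(HP coefficient) — independent of the other coefficients.
With the change, P* = 0.182/0.0254 = 7.17; it falls from 17.4.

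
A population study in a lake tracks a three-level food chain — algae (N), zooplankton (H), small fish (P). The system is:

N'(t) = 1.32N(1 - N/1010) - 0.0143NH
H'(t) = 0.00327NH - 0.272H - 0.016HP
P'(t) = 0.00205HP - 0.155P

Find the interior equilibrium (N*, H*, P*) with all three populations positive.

From dP/dt = 0: 0.00205H* = 0.155, so H* = 75.6.
From dN/dt = 0: 1.32(1 - N*/1010) = 0.0143·75.6, giving N* = 1010·(1 - 0.819) = 183.
From dH/dt = 0: 0.00327·183 - 0.272 = 0.016P*, so P* = 0.325/0.016 = 20.3.

N* ≈ 183, H* ≈ 75.6, P* ≈ 20.3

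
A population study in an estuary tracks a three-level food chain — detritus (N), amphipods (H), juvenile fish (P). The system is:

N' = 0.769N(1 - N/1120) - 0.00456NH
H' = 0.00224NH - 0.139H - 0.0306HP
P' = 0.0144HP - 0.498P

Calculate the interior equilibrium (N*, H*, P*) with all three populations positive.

From dP/dt = 0: 0.0144H* = 0.498, so H* = 34.6.
From dN/dt = 0: 0.769(1 - N*/1120) = 0.00456·34.6, giving N* = 1120·(1 - 0.205) = 890.
From dH/dt = 0: 0.00224·890 - 0.139 = 0.0306P*, so P* = 1.86/0.0306 = 60.6.

N* ≈ 890, H* ≈ 34.6, P* ≈ 60.6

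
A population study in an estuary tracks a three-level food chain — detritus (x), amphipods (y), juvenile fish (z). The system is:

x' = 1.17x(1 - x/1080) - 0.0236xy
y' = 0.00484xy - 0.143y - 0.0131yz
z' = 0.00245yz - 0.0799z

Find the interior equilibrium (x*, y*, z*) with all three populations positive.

From dz/dt = 0: 0.00245y* = 0.0799, so y* = 32.6.
From dx/dt = 0: 1.17(1 - x*/1080) = 0.0236·32.6, giving x* = 1080·(1 - 0.658) = 370.
From dy/dt = 0: 0.00484·370 - 0.143 = 0.0131z*, so z* = 1.65/0.0131 = 126.

x* ≈ 370, y* ≈ 32.6, z* ≈ 126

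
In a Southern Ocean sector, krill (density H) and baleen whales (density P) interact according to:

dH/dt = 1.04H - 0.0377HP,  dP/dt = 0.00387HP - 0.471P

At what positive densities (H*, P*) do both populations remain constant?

Set dP/dt = 0 with P > 0: 0.00387H - 0.471 = 0, so H* = 0.471/0.00387 = 122.
Set dH/dt = 0 with H > 0: 1.04 - 0.0377P = 0, so P* = 1.04/0.0377 = 27.6.

H* ≈ 122, P* ≈ 27.6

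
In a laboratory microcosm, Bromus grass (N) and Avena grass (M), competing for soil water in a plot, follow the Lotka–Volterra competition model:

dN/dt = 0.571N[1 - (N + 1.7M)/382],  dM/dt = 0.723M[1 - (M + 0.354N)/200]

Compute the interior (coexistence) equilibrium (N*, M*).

N* ≈ 105, M* ≈ 163

Setting both brackets to zero gives the nullclines N + 1.7M = 382 and 0.354N + M = 200.
Substituting M = 200 - 0.354N into the first: N(1 - 1.7·0.354) = 382 - 1.7·200.
So N* = 42/0.398 = 105, and then M* = 200 - 0.354·105 = 163.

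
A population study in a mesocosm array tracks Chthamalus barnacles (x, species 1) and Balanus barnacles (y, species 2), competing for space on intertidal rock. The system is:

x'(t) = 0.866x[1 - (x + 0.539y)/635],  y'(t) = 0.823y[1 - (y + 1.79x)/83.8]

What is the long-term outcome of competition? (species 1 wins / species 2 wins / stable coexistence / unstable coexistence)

species 1 excludes species 2

Compare the nullcline intercepts: K1/α12 = 635/0.539 = 1180 > K2 = 83.8; K2/α21 = 83.8/1.79 = 46.8 < K1 = 635.
Since the inequalities point opposite ways, species 1 can invade but species 2 cannot.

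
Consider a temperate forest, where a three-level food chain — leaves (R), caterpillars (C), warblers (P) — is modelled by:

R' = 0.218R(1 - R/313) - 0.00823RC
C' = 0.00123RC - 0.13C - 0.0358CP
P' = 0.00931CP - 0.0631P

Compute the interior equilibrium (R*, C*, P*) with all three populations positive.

R* ≈ 233, C* ≈ 6.78, P* ≈ 4.37

From dP/dt = 0: 0.00931C* = 0.0631, so C* = 6.78.
From dR/dt = 0: 0.218(1 - R*/313) = 0.00823·6.78, giving R* = 313·(1 - 0.256) = 233.
From dC/dt = 0: 0.00123·233 - 0.13 = 0.0358P*, so P* = 0.156/0.0358 = 4.37.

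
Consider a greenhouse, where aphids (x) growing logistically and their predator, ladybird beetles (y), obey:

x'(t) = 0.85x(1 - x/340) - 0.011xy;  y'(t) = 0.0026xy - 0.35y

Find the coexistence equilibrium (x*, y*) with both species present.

From dy/dt = 0 with y > 0: 0.0026x* = 0.35, so x* = 135.
Substitute into dx/dt = 0: 0.85(1 - 135/340) = 0.011y*.
The bracket is 0.604, giving y* = 0.513/0.011 = 46.7.

x* ≈ 135, y* ≈ 46.7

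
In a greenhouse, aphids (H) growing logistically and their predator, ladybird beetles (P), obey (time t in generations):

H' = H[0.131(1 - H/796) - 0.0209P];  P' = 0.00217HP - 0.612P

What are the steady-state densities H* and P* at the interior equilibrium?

H* ≈ 282, P* ≈ 4.05

From dP/dt = 0 with P > 0: 0.00217H* = 0.612, so H* = 282.
Substitute into dH/dt = 0: 0.131(1 - 282/796) = 0.0209P*.
The bracket is 0.646, giving P* = 0.0846/0.0209 = 4.05.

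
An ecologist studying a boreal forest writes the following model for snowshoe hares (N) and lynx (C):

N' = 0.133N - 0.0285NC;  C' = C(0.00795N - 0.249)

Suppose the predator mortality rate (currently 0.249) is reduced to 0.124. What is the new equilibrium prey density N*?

At the interior fixed point, setting dC/dt = 0 with C > 0 fixes N* = (predator death rate)/(NC coefficient) — independent of the other coefficients.
With the change, N* = 0.124/0.00795 = 15.6; it falls from 31.3.

N* ≈ 15.6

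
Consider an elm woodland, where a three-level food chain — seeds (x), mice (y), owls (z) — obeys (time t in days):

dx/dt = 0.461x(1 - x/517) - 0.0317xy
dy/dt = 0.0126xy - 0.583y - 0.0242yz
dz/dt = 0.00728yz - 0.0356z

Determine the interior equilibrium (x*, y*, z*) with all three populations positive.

From dz/dt = 0: 0.00728y* = 0.0356, so y* = 4.89.
From dx/dt = 0: 0.461(1 - x*/517) = 0.0317·4.89, giving x* = 517·(1 - 0.336) = 343.
From dy/dt = 0: 0.0126·343 - 0.583 = 0.0242z*, so z* = 3.74/0.0242 = 155.

x* ≈ 343, y* ≈ 4.89, z* ≈ 155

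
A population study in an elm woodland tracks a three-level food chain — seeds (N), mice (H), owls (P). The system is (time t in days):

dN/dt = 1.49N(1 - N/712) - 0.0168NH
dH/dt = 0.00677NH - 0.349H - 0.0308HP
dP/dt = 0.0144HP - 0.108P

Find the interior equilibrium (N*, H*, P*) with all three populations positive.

From dP/dt = 0: 0.0144H* = 0.108, so H* = 7.5.
From dN/dt = 0: 1.49(1 - N*/712) = 0.0168·7.5, giving N* = 712·(1 - 0.0846) = 652.
From dH/dt = 0: 0.00677·652 - 0.349 = 0.0308P*, so P* = 4.06/0.0308 = 132.

N* ≈ 652, H* ≈ 7.5, P* ≈ 132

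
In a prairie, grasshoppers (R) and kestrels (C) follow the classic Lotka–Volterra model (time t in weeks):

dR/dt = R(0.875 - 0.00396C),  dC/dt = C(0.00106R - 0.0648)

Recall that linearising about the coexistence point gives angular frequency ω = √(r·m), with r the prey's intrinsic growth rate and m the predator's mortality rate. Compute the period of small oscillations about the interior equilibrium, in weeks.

Here r = 0.875 and m = 0.0648, so r·m = 0.0567.
ω = √0.0567 = 0.238 per week, hence T = 2π/ω ≈ 26.4 weeks.

T ≈ 26.4 weeks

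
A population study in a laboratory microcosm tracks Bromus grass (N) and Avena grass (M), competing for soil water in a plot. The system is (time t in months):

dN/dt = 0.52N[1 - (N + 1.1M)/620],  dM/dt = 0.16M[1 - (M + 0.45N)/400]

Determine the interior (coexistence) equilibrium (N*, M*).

Setting both brackets to zero gives the nullclines N + 1.1M = 620 and 0.45N + M = 400.
Substituting M = 400 - 0.45N into the first: N(1 - 1.1·0.45) = 620 - 1.1·400.
So N* = 180/0.505 = 356, and then M* = 400 - 0.45·356 = 240.

N* ≈ 356, M* ≈ 240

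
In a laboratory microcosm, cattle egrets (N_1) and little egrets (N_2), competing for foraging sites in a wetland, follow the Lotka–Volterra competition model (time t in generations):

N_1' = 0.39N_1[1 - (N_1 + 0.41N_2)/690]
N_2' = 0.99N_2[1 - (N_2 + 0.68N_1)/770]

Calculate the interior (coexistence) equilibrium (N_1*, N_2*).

N_1* ≈ 519, N_2* ≈ 417

Setting both brackets to zero gives the nullclines N_1 + 0.41N_2 = 690 and 0.68N_1 + N_2 = 770.
Substituting N_2 = 770 - 0.68N_1 into the first: N_1(1 - 0.41·0.68) = 690 - 0.41·770.
So N_1* = 374/0.721 = 519, and then N_2* = 770 - 0.68·519 = 417.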